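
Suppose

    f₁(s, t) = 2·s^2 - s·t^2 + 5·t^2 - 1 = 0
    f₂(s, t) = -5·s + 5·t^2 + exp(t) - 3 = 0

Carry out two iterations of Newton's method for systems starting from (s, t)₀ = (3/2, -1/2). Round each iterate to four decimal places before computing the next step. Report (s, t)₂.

(-0.3338, -0.6497)

At (3/2, -1/2): F = (4.3750, -8.643469).
Jacobian J = [[4·s - t^2, -2·s·t + 10·t], [-5, 10·t + exp(t)]].
At the point, J = [[5.7500, -3.5000], [-5.0000, -4.393469]] (det J = -42.762449).
Solving J·Δ = −F gives Δ = (-1.1569, -0.6507).
Then the next iterate is (s, t)₁ = (0.3431, -1.1507).
Round to (0.3431, -1.1507) and repeat: F = (5.401685, 2.221468), J = [[0.048290, -10.717390], [-5.0000, -11.190585]].
Δ = (-0.6769, 0.5010), so (s, t)₂ = (-0.3338, -0.6497).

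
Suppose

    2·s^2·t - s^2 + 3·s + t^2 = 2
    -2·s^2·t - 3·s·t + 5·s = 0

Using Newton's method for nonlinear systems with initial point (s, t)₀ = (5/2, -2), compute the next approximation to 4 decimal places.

At (5/2, -2): F = (-21.7500, 52.5000).
Jacobian J = [[4·s·t - 2·s + 3, 2·s^2 + 2·t], [-4·s·t - 3·t + 5, -2·s^2 - 3·s]].
At the point, J = [[-22.0000, 8.5000], [31.0000, -20.0000]] (det J = 176.5000).
Solving J·Δ = −F gives Δ = (0.0637, 2.7238).
Then the next iterate is (s, t)₁ = (2.5637, 0.7238).

(2.5637, 0.7238)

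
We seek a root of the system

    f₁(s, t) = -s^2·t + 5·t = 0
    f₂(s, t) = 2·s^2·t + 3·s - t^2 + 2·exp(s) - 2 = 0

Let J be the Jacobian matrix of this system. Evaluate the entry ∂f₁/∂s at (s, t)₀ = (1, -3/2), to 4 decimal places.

∂f₁/∂s = -2·s·t.
At (1, -3/2) this is 3.0000.

3.0000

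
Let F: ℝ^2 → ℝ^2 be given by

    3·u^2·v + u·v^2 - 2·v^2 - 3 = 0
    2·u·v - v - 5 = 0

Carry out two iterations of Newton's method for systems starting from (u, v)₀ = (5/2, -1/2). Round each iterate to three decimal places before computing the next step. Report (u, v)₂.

At (5/2, -1/2): F = (-12.250, -7.000).
Jacobian J = [[6·u·v + v^2, 3·u^2 + 2·u·v - 4·v], [2·v, 2·u - 1]].
At the point, J = [[-7.250, 18.250], [-1.000, 4.000]] (det J = -10.750).
Solving J·Δ = −F gives Δ = (7.326, 3.581).
Then the next iterate is (u, v)₁ = (9.826, 3.081).
Round to (9.826, 3.081) and repeat: F = (963.70298, 52.46681), J = [[191.13600, 337.87464], [6.162, 18.652]].
Δ = (-0.167, -2.758), so (u, v)₂ = (9.659, 0.323).

(9.659, 0.323)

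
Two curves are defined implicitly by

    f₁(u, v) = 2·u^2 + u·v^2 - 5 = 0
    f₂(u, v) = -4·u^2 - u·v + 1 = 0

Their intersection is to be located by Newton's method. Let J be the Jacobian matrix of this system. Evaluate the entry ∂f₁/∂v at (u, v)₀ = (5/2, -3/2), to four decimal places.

-7.5000

∂f₁/∂v = 2·u·v.
At (5/2, -3/2) this is -7.5000.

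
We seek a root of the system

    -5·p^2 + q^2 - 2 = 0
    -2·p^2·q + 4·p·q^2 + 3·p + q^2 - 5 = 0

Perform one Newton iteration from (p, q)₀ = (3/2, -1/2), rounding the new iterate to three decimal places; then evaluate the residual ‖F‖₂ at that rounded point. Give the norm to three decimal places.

3.644

At (3/2, -1/2): F = (-13.000, 3.500).
Jacobian J = [[-10·p, 2·q], [-4·p·q + 4·q^2 + 3, -2·p^2 + 8·p·q + 2·q]].
At the point, J = [[-15.000, -1.000], [7.000, -11.500]] (det J = 179.500).
Solving J·Δ = −F gives Δ = (-0.852, -0.214).
Then the next iterate is (p, q)₁ = (0.648, -0.714).
Re-evaluating at (0.648, -0.714): F = (-3.58972, -0.62519), so ‖F‖₂ = 3.644.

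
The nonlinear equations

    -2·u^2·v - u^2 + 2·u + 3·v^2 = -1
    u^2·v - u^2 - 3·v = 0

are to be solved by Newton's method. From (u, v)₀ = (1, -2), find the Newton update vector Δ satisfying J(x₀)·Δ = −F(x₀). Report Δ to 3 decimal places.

(0.060, 1.320)

At (1, -2): F = (18.000, 3.000).
Jacobian J = [[-4·u·v - 2·u + 2, -2·u^2 + 6·v], [2·u·v - 2·u, u^2 - 3]].
At the point, J = [[8.000, -14.000], [-6.000, -2.000]] (det J = -100.000).
Solving J·Δ = −F gives Δ = (0.060, 1.320).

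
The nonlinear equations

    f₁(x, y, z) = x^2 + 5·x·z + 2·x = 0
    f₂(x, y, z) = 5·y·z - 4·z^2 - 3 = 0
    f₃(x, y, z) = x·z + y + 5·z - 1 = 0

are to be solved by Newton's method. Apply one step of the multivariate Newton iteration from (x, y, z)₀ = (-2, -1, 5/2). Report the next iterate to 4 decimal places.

At (-2, -1, 5/2): F = (-25.0000, -40.5000, 5.5000).
Jacobian J = [[2·x + 5·z + 2, 0, 5·x], [0, 5·z, 5·y - 8·z], [z, 1, x + 5]].
At the point, J = [[10.5000, 0.0000, -10.0000], [0.0000, 12.5000, -25.0000], [2.5000, 1.0000, 3.0000]] (det J = 968.7500).
Solving J·Δ = −F gives Δ = (0.4852, -0.7412, -1.9906).
Then the next iterate is (x, y, z)₁ = (-1.5148, -1.7412, 0.5094).

(-1.5148, -1.7412, 0.5094)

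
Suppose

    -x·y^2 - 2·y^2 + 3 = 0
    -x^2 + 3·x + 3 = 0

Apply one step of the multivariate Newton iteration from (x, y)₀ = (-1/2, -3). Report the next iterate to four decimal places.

(-0.8125, -2.1458)

At (-1/2, -3): F = (-10.5000, 1.2500).
Jacobian J = [[-y^2, -2·x·y - 4·y], [-2·x + 3, 0]].
At the point, J = [[-9.0000, 9.0000], [4.0000, 0.0000]] (det J = -36.0000).
Solving J·Δ = −F gives Δ = (-0.3125, 0.8542).
Then the next iterate is (x, y)₁ = (-0.8125, -2.1458).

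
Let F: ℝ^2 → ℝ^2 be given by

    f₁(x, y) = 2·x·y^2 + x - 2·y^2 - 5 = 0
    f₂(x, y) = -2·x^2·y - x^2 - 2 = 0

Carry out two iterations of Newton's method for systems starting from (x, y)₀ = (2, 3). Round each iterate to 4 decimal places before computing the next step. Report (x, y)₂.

At (2, 3): F = (15.0000, -30.0000).
Jacobian J = [[2·y^2 + 1, 4·x·y - 4·y], [-4·x·y - 2·x, -2·x^2]].
At the point, J = [[19.0000, 12.0000], [-28.0000, -8.0000]] (det J = 184.0000).
Solving J·Δ = −F gives Δ = (-1.3043, 0.8152).
Then the next iterate is (x, y)₁ = (0.6957, 3.8152).
Round to (0.6957, 3.8152) and repeat: F = (-13.162930, -6.177101), J = [[30.111502, -4.643861], [-12.008339, -0.967997]].
Δ = (-0.1878, -4.0520), so (x, y)₂ = (0.5079, -0.2368).

(0.5079, -0.2368)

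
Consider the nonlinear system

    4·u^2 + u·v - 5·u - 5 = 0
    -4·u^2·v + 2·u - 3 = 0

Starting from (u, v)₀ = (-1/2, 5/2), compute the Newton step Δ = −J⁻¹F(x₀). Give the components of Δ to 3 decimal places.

(0.040, -6.020)

At (-1/2, 5/2): F = (-2.750, -6.500).
Jacobian J = [[8·u + v - 5, u], [-8·u·v + 2, -4·u^2]].
At the point, J = [[-6.500, -0.500], [12.000, -1.000]] (det J = 12.500).
Solving J·Δ = −F gives Δ = (0.040, -6.020).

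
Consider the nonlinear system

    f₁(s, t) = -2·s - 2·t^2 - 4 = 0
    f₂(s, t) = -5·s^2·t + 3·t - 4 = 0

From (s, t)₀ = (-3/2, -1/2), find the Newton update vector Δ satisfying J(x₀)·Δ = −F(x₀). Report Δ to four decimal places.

(-0.3849, 0.3651)

At (-3/2, -1/2): F = (-1.5000, 0.1250).
Jacobian J = [[-2, -4·t], [-10·s·t, -5·s^2 + 3]].
At the point, J = [[-2.0000, 2.0000], [-7.5000, -8.2500]] (det J = 31.5000).
Solving J·Δ = −F gives Δ = (-0.3849, 0.3651).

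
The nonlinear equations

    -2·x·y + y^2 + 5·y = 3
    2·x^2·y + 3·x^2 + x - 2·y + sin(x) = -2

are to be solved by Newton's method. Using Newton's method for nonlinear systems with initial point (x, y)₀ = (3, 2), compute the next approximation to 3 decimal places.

(1.903, 0.871)

At (3, 2): F = (-1.000, 64.14112).
Jacobian J = [[-2·y, -2·x + 2·y + 5], [4·x·y + 6·x + cos(x) + 1, 2·x^2 - 2]].
At the point, J = [[-4.000, 3.000], [42.01001, 16.000]] (det J = -190.03002).
Solving J·Δ = −F gives Δ = (-1.097, -1.129).
Then the next iterate is (x, y)₁ = (1.903, 0.871).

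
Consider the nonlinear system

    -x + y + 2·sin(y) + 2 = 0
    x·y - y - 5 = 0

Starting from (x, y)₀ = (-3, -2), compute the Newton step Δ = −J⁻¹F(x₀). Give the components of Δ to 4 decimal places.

(1.2061, 0.1470)

At (-3, -2): F = (1.181405, 3.0000).
Jacobian J = [[-1, 2·cos(y) + 1], [y, x - 1]].
At the point, J = [[-1.0000, 0.167706], [-2.0000, -4.0000]] (det J = 4.335413).
Solving J·Δ = −F gives Δ = (1.2061, 0.1470).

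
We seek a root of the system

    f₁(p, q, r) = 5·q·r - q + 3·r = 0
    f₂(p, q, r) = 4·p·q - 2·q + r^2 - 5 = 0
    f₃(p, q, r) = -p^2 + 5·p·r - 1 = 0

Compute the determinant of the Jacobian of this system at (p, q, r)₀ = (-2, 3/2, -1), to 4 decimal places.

-477.0000

J = [[0, 5·r - 1, 5·q + 3], [4·q, 4·p - 2, 2·r], [-2·p + 5·r, 0, 5·p]].
At the point, J = [[0.0000, -6.0000, 10.5000], [6.0000, -10.0000, -2.0000], [-1.0000, 0.0000, -10.0000]].
det J = -477.0000.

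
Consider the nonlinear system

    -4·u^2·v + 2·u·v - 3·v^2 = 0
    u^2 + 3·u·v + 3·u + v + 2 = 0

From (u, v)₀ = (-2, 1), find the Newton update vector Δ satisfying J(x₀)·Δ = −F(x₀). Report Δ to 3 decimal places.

At (-2, 1): F = (-23.000, -5.000).
Jacobian J = [[-8·u·v + 2·v, -4·u^2 + 2·u - 6·v], [2·u + 3·v + 3, 3·u + 1]].
At the point, J = [[18.000, -26.000], [2.000, -5.000]] (det J = -38.000).
Solving J·Δ = −F gives Δ = (-0.395, -1.158).

(-0.395, -1.158)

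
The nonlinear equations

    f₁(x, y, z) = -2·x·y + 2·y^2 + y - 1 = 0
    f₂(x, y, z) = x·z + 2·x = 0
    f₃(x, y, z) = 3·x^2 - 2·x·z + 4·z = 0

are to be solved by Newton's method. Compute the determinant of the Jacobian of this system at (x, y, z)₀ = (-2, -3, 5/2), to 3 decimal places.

14.000

J = [[-2·y, -2·x + 4·y + 1, 0], [z + 2, 0, x], [6·x - 2·z, 0, -2·x + 4]].
At the point, J = [[6.000, -7.000, 0.000], [4.500, 0.000, -2.000], [-17.000, 0.000, 8.000]].
det J = 14.000.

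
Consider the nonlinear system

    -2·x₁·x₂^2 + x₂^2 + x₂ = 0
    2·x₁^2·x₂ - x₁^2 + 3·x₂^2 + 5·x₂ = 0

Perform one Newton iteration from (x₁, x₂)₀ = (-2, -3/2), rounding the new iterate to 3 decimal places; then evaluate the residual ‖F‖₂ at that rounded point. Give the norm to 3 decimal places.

At (-2, -3/2): F = (9.750, -16.750).
Jacobian J = [[-2·x₂^2, -4·x₁·x₂ + 2·x₂ + 1], [4·x₁·x₂ - 2·x₁, 2·x₁^2 + 6·x₂ + 5]].
At the point, J = [[-4.500, -14.000], [16.000, 4.000]] (det J = 206.000).
Solving J·Δ = −F gives Δ = (0.949, 0.391).
Then the next iterate is (x₁, x₂)₁ = (-1.051, -1.109).
Re-evaluating at (-1.051, -1.109): F = (2.70609, -5.40996), so ‖F‖₂ = 6.049.

6.049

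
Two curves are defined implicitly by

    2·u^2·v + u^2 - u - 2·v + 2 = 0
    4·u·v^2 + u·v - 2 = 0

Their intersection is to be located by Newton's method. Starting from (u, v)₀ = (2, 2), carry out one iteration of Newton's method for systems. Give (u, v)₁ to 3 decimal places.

At (2, 2): F = (16.000, 34.000).
Jacobian J = [[4·u·v + 2·u - 1, 2·u^2 - 2], [4·v^2 + v, 8·u·v + u]].
At the point, J = [[19.000, 6.000], [18.000, 34.000]] (det J = 538.000).
Solving J·Δ = −F gives Δ = (-0.632, -0.665).
Then the next iterate is (u, v)₁ = (1.368, 1.335).

(1.368, 1.335)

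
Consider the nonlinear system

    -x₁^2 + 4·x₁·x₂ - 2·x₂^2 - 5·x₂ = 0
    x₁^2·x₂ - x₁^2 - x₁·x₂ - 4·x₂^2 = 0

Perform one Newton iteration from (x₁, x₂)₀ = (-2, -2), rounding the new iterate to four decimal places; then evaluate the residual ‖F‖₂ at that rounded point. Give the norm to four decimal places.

At (-2, -2): F = (14.0000, -32.0000).
Jacobian J = [[-2·x₁ + 4·x₂, 4·x₁ - 4·x₂ - 5], [2·x₁·x₂ - 2·x₁ - x₂, x₁^2 - x₁ - 8·x₂]].
At the point, J = [[-4.0000, -5.0000], [14.0000, 22.0000]] (det J = -18.0000).
Solving J·Δ = −F gives Δ = (8.2222, -3.7778).
Then the next iterate is (x₁, x₂)₁ = (6.2222, -5.7778).
Re-evaluating at (6.2222, -5.7778): F = (-220.395227, -359.989029), so ‖F‖₂ = 422.0973.

422.0973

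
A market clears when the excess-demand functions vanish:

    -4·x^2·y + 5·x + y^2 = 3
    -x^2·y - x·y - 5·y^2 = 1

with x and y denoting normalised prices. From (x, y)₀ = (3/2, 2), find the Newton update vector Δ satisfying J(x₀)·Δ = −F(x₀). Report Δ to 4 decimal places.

At (3/2, 2): F = (-9.5000, -28.5000).
Jacobian J = [[-8·x·y + 5, -4·x^2 + 2·y], [-2·x·y - y, -x^2 - x - 10·y]].
At the point, J = [[-19.0000, -5.0000], [-8.0000, -23.7500]] (det J = 411.2500).
Solving J·Δ = −F gives Δ = (-0.2021, -1.1319).

(-0.2021, -1.1319)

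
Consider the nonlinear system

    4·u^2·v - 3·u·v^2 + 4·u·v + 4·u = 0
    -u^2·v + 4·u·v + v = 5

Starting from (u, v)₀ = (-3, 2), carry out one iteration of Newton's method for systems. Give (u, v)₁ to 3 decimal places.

(2.250, 5.000)

At (-3, 2): F = (72.000, -45.000).
Jacobian J = [[8·u·v - 3·v^2 + 4·v + 4, 4·u^2 - 6·u·v + 4·u], [-2·u·v + 4·v, -u^2 + 4·u + 1]].
At the point, J = [[-48.000, 60.000], [20.000, -20.000]] (det J = -240.000).
Solving J·Δ = −F gives Δ = (5.250, 3.000).
Then the next iterate is (u, v)₁ = (2.250, 5.000).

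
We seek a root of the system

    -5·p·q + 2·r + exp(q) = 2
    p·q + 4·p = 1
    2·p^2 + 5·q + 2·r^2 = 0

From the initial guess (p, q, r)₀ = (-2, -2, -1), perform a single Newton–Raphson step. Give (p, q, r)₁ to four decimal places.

(0.9757, -1.5243, -6.3568)

At (-2, -2, -1): F = (-23.864665, -5.0000, 0.0000).
Jacobian J = [[-5·q, -5·p + exp(q), 2], [q + 4, p, 0], [4·p, 5, 4·r]].
At the point, J = [[10.0000, 10.135335, 2.0000], [2.0000, -2.0000, 0.0000], [-8.0000, 5.0000, -4.0000]] (det J = 149.082682).
Solving J·Δ = −F gives Δ = (2.9757, 0.4757, -5.3568).
Then the next iterate is (p, q, r)₁ = (0.9757, -1.5243, -6.3568).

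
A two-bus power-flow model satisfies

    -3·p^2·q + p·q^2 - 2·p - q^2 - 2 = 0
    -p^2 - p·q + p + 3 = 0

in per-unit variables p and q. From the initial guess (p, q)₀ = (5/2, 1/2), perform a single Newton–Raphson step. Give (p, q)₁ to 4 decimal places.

At (5/2, 1/2): F = (-16.0000, -2.0000).
Jacobian J = [[-6·p·q + q^2 - 2, -3·p^2 + 2·p·q - 2·q], [-2·p - q + 1, -p]].
At the point, J = [[-9.2500, -17.2500], [-4.5000, -2.5000]] (det J = -54.5000).
Solving J·Δ = −F gives Δ = (0.1009, -0.9817).
Then the next iterate is (p, q)₁ = (2.6009, -0.4817).

(2.6009, -0.4817)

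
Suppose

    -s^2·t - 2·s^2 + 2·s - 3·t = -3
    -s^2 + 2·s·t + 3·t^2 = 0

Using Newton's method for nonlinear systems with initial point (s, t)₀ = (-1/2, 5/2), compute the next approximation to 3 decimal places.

(-0.131, 1.199)

At (-1/2, 5/2): F = (-6.625, 16.000).
Jacobian J = [[-2·s·t - 4·s + 2, -s^2 - 3], [-2·s + 2·t, 2·s + 6·t]].
At the point, J = [[6.500, -3.250], [6.000, 14.000]] (det J = 110.500).
Solving J·Δ = −F gives Δ = (0.369, -1.301).
Then the next iterate is (s, t)₁ = (-0.131, 1.199).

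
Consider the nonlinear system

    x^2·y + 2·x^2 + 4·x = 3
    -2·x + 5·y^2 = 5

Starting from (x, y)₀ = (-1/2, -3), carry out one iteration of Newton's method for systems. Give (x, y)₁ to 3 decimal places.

(0.485, -1.699)

At (-1/2, -3): F = (-5.250, 41.000).
Jacobian J = [[2·x·y + 4·x + 4, x^2], [-2, 10·y]].
At the point, J = [[5.000, 0.250], [-2.000, -30.000]] (det J = -149.500).
Solving J·Δ = −F gives Δ = (0.985, 1.301).
Then the next iterate is (x, y)₁ = (0.485, -1.699).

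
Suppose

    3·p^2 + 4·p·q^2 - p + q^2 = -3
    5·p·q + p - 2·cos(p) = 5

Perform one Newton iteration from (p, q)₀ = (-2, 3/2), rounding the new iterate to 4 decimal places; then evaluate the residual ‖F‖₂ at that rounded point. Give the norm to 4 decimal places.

7.7076

At (-2, 3/2): F = (1.2500, -21.167706).
Jacobian J = [[6·p + 4·q^2 - 1, 8·p·q + 2·q], [5·q + 2·sin(p) + 1, 5·p]].
At the point, J = [[-4.0000, -21.0000], [6.681405, -10.0000]] (det J = 180.309508).
Solving J·Δ = −F gives Δ = (2.5347, -0.4233).
Then the next iterate is (p, q)₁ = (0.5347, 1.0767).
Re-evaluating at (0.5347, 1.0767): F = (6.961769, -3.307586), so ‖F‖₂ = 7.7076.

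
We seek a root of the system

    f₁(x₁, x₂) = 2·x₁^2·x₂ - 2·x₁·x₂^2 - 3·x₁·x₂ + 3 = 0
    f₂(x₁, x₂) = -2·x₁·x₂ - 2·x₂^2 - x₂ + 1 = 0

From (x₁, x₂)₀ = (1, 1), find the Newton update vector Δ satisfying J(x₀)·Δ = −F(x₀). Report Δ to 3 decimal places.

(-6.667, 1.333)

At (1, 1): F = (0.000, -4.000).
Jacobian J = [[4·x₁·x₂ - 2·x₂^2 - 3·x₂, 2·x₁^2 - 4·x₁·x₂ - 3·x₁], [-2·x₂, -2·x₁ - 4·x₂ - 1]].
At the point, J = [[-1.000, -5.000], [-2.000, -7.000]] (det J = -3.000).
Solving J·Δ = −F gives Δ = (-6.667, 1.333).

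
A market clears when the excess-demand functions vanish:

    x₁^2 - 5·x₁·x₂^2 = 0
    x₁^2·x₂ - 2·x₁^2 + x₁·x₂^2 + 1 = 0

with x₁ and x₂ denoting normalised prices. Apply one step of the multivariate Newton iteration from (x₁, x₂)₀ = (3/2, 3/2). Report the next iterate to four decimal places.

(0.8406, 1.0918)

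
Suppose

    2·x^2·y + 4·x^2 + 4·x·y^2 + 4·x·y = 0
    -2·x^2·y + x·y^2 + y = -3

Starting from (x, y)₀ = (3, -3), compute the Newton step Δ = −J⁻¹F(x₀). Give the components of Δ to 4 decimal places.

At (3, -3): F = (54.0000, 81.0000).
Jacobian J = [[4·x·y + 8·x + 4·y^2 + 4·y, 2·x^2 + 8·x·y + 4·x], [-4·x·y + y^2, -2·x^2 + 2·x·y + 1]].
At the point, J = [[12.0000, -42.0000], [45.0000, -35.0000]] (det J = 1470.0000).
Solving J·Δ = −F gives Δ = (-1.0286, 0.9918).

(-1.0286, 0.9918)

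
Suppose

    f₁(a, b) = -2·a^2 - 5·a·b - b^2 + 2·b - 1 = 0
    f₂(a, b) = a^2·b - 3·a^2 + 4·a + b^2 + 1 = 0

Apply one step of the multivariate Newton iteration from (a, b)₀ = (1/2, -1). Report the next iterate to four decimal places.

(0.3095, 0.7143)

At (1/2, -1): F = (-2.0000, 3.0000).
Jacobian J = [[-4·a - 5·b, -5·a - 2·b + 2], [2·a·b - 6·a + 4, a^2 + 2·b]].
At the point, J = [[3.0000, 1.5000], [0.0000, -1.7500]] (det J = -5.2500).
Solving J·Δ = −F gives Δ = (-0.1905, 1.7143).
Then the next iterate is (a, b)₁ = (0.3095, 0.7143).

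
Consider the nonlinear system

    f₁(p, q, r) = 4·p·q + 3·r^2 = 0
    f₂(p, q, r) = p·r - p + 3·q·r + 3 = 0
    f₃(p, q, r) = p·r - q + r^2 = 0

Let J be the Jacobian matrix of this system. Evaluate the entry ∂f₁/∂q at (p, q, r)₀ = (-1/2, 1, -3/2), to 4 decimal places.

∂f₁/∂q = 4·p.
At (-1/2, 1, -3/2) this is -2.0000.

-2.0000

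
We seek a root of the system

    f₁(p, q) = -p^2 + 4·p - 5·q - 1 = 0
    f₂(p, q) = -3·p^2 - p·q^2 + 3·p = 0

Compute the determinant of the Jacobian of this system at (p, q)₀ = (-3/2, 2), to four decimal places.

82.0000

J = [[-2·p + 4, -5], [-6·p - q^2 + 3, -2·p·q]].
At the point, J = [[7.0000, -5.0000], [8.0000, 6.0000]].
det J = 82.0000.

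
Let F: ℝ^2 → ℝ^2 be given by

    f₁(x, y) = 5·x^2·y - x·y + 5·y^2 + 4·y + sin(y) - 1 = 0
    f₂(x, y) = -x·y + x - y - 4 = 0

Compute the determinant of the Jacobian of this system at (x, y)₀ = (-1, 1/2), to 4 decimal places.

J = [[10·x·y - y, 5·x^2 - x + 10·y + cos(y) + 4], [-y + 1, -x - 1]].
At the point, J = [[-5.5000, 15.877583], [0.5000, 0.0000]].
det J = -7.9388.

-7.9388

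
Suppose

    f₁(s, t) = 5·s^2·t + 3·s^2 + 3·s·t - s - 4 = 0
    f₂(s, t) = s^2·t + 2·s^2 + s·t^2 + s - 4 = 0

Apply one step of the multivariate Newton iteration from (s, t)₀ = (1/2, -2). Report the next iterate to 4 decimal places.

(-1.3895, -8.2558)

At (1/2, -2): F = (-9.2500, -1.5000).
Jacobian J = [[10·s·t + 6·s + 3·t - 1, 5·s^2 + 3·s], [2·s·t + 4·s + t^2 + 1, s^2 + 2·s·t]].
At the point, J = [[-14.0000, 2.7500], [5.0000, -1.7500]] (det J = 10.7500).
Solving J·Δ = −F gives Δ = (-1.8895, -6.2558).
Then the next iterate is (s, t)₁ = (-1.3895, -8.2558).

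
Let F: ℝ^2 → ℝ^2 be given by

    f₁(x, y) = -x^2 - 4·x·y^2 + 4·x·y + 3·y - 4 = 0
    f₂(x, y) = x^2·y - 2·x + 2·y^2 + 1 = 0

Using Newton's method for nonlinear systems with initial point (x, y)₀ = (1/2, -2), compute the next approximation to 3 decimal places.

(0.195, -0.875)

At (1/2, -2): F = (-22.250, 7.500).
Jacobian J = [[-2·x - 4·y^2 + 4·y, -8·x·y + 4·x + 3], [2·x·y - 2, x^2 + 4·y]].
At the point, J = [[-25.000, 13.000], [-4.000, -7.750]] (det J = 245.750).
Solving J·Δ = −F gives Δ = (-0.305, 1.125).
Then the next iterate is (x, y)₁ = (0.195, -0.875).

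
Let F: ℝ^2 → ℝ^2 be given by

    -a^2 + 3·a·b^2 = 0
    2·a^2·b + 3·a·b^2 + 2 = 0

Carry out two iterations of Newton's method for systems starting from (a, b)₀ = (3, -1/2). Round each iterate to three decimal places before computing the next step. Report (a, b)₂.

At (3, -1/2): F = (-6.750, -4.750).
Jacobian J = [[-2·a + 3·b^2, 6·a·b], [4·a·b + 3·b^2, 2·a^2 + 6·a·b]].
At the point, J = [[-5.250, -9.000], [-5.250, 9.000]] (det J = -94.500).
Solving J·Δ = −F gives Δ = (-1.095, -0.111).
Then the next iterate is (a, b)₁ = (1.905, -0.611).
Round to (1.905, -0.611) and repeat: F = (-1.49550, -0.30114), J = [[-2.69004, -6.98373], [-3.53586, 0.27432]].
Δ = (-0.099, -0.176), so (a, b)₂ = (1.806, -0.787).

(1.806, -0.787)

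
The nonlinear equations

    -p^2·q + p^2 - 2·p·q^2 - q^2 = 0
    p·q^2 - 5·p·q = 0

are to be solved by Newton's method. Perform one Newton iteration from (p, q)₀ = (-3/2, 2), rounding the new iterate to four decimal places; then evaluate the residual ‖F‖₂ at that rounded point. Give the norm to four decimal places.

At (-3/2, 2): F = (5.7500, 9.0000).
Jacobian J = [[-2·p·q + 2·p - 2·q^2, -p^2 - 4·p·q - 2·q], [q^2 - 5·q, 2·p·q - 5·p]].
At the point, J = [[-5.0000, 5.7500], [-6.0000, 1.5000]] (det J = 27.0000).
Solving J·Δ = −F gives Δ = (1.5972, 0.3889).
Then the next iterate is (p, q)₁ = (0.0972, 2.3889).
Re-evaluating at (0.0972, 2.3889): F = (-6.829376, -0.606300), so ‖F‖₂ = 6.8562.

6.8562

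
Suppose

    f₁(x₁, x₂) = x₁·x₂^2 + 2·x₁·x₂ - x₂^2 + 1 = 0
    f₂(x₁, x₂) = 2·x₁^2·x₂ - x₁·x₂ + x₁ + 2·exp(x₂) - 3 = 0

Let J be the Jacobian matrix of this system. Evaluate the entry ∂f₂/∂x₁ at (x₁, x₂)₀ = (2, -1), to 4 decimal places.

∂f₂/∂x₁ = 4·x₁·x₂ - x₂ + 1.
At (2, -1) this is -6.0000.

-6.0000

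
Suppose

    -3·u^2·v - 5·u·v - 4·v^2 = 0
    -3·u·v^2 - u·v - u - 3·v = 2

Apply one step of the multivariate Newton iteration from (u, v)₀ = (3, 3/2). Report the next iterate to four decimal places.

At (3, 3/2): F = (-72.0000, -34.2500).
Jacobian J = [[-6·u·v - 5·v, -3·u^2 - 5·u - 8·v], [-3·v^2 - v - 1, -6·u·v - u - 3]].
At the point, J = [[-34.5000, -54.0000], [-9.2500, -33.0000]] (det J = 639.0000).
Solving J·Δ = −F gives Δ = (-0.8239, -0.8069).
Then the next iterate is (u, v)₁ = (2.1761, 0.6931).

(2.1761, 0.6931)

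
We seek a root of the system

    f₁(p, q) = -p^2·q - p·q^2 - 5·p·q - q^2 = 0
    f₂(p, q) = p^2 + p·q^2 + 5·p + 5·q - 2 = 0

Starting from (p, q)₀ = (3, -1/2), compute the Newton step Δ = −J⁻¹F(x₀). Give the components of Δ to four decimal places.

(-1.8132, 0.0740)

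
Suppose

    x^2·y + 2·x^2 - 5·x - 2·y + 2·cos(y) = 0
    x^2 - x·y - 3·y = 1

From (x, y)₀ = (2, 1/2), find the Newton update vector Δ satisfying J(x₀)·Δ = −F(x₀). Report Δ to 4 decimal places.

(-0.1500, -0.0050)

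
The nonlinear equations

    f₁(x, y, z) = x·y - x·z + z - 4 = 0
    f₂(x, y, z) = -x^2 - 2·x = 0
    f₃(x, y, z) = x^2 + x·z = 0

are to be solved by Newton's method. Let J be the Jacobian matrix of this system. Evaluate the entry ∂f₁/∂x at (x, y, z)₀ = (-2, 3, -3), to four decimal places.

∂f₁/∂x = y - z.
At (-2, 3, -3) this is 6.0000.

6.0000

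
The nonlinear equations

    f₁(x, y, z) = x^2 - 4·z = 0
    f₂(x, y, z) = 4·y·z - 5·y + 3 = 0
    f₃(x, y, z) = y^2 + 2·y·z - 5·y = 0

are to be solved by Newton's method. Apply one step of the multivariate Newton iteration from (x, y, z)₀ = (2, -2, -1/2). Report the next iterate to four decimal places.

(1.6154, -0.8462, 0.6154)

At (2, -2, -1/2): F = (6.0000, 17.0000, 16.0000).
Jacobian J = [[2·x, 0, -4], [0, 4·z - 5, 4·y], [0, 2·y + 2·z - 5, 2·y]].
At the point, J = [[4.0000, 0.0000, -4.0000], [0.0000, -7.0000, -8.0000], [0.0000, -10.0000, -4.0000]] (det J = -208.0000).
Solving J·Δ = −F gives Δ = (-0.3846, 1.1538, 1.1154).
Then the next iterate is (x, y, z)₁ = (1.6154, -0.8462, 0.6154).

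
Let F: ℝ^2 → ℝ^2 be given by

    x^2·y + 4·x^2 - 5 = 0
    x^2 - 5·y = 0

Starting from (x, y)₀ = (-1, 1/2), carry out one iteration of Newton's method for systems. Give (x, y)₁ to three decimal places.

(-1.085, 0.234)

At (-1, 1/2): F = (-0.500, -1.500).
Jacobian J = [[2·x·y + 8·x, x^2], [2·x, -5]].
At the point, J = [[-9.000, 1.000], [-2.000, -5.000]] (det J = 47.000).
Solving J·Δ = −F gives Δ = (-0.085, -0.266).
Then the next iterate is (x, y)₁ = (-1.085, 0.234).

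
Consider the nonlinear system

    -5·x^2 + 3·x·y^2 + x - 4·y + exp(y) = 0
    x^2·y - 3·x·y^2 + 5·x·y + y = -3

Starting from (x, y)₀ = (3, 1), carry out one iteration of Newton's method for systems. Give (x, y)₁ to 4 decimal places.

(1.2340, 0.3040)

At (3, 1): F = (-34.281718, 19.0000).
Jacobian J = [[-10·x + 3·y^2 + 1, 6·x·y + exp(y) - 4], [2·x·y - 3·y^2 + 5·y, x^2 - 6·x·y + 5·x + 1]].
At the point, J = [[-26.0000, 16.718282], [8.0000, 7.0000]] (det J = -315.746255).
Solving J·Δ = −F gives Δ = (-1.7660, -0.6960).
Then the next iterate is (x, y)₁ = (1.2340, 0.3040).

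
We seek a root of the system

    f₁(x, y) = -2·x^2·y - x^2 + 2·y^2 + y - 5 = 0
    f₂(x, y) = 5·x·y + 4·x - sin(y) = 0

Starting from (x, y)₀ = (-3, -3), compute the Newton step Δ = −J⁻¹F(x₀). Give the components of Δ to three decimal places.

(-1.881, 3.842)

At (-3, -3): F = (55.000, 33.14112).
Jacobian J = [[-4·x·y - 2·x, -2·x^2 + 4·y + 1], [5·y + 4, 5·x - cos(y)]].
At the point, J = [[-30.000, -29.000], [-11.000, -14.01001]] (det J = 101.30023).
Solving J·Δ = −F gives Δ = (-1.881, 3.842).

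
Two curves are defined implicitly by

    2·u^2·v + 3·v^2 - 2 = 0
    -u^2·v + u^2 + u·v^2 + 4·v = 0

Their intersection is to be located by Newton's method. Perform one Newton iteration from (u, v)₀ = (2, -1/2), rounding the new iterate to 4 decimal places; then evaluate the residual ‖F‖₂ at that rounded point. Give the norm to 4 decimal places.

At (2, -1/2): F = (-5.2500, 4.5000).
Jacobian J = [[4·u·v, 2·u^2 + 6·v], [-2·u·v + 2·u + v^2, -u^2 + 2·u·v + 4]].
At the point, J = [[-4.0000, 5.0000], [6.2500, -2.0000]] (det J = -23.2500).
Solving J·Δ = −F gives Δ = (-0.5161, 0.6371).
Then the next iterate is (u, v)₁ = (1.4839, 0.1371).
Re-evaluating at (1.4839, 0.1371): F = (-1.339834, 2.476363), so ‖F‖₂ = 2.8156.

2.8156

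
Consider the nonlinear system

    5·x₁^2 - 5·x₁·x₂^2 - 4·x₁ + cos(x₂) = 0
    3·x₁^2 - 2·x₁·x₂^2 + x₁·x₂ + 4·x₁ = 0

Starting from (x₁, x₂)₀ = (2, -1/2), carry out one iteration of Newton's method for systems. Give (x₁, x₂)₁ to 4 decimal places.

At (2, -1/2): F = (10.377583, 18.0000).
Jacobian J = [[10·x₁ - 5·x₂^2 - 4, -10·x₁·x₂ - sin(x₂)], [6·x₁ - 2·x₂^2 + x₂ + 4, -4·x₁·x₂ + x₁]].
At the point, J = [[14.7500, 10.479426], [15.0000, 6.0000]] (det J = -68.691383).
Solving J·Δ = −F gives Δ = (-1.8396, 1.5990).
Then the next iterate is (x₁, x₂)₁ = (0.1604, 1.0990).

(0.1604, 1.0990)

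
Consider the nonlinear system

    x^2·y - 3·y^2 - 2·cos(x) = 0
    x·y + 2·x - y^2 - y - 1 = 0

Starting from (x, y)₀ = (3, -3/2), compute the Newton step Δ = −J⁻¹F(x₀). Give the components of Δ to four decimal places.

(-1.6515, 0.2151)

At (3, -3/2): F = (-18.270015, -0.2500).
Jacobian J = [[2·x·y + 2·sin(x), x^2 - 6·y], [y + 2, x - 2·y - 1]].
At the point, J = [[-8.717760, 18.0000], [0.5000, 5.0000]] (det J = -52.588800).
Solving J·Δ = −F gives Δ = (-1.6515, 0.2151).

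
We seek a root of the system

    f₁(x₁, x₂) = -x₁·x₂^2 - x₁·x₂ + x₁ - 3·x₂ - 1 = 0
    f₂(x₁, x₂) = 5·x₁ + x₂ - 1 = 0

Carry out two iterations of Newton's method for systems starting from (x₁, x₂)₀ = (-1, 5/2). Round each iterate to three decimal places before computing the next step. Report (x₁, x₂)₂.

(-0.660, 4.298)

At (-1, 5/2): F = (-0.750, -3.500).
Jacobian J = [[-x₂^2 - x₂ + 1, -2·x₁·x₂ - x₁ - 3], [5, 1]].
At the point, J = [[-7.750, 3.000], [5.000, 1.000]] (det J = -22.750).
Solving J·Δ = −F gives Δ = (0.429, 1.357).
Then the next iterate is (x₁, x₂)₁ = (-0.571, 3.857).
Round to (-0.571, 3.857) and repeat: F = (-2.44520, 0.002), J = [[-17.73345, 1.97569], [5.000, 1.000]].
Δ = (-0.089, 0.441), so (x₁, x₂)₂ = (-0.660, 4.298).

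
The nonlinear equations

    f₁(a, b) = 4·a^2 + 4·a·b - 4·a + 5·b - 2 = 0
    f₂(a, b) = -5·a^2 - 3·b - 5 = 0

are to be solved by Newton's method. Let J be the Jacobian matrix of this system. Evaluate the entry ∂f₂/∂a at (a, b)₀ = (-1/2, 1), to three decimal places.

5.000

∂f₂/∂a = -10·a.
At (-1/2, 1) this is 5.000.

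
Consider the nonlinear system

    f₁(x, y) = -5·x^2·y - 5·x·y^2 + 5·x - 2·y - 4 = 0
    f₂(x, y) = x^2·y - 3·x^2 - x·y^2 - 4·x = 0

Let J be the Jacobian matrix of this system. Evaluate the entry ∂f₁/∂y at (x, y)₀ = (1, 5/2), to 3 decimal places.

-32.000

∂f₁/∂y = -5·x^2 - 10·x·y - 2.
At (1, 5/2) this is -32.000.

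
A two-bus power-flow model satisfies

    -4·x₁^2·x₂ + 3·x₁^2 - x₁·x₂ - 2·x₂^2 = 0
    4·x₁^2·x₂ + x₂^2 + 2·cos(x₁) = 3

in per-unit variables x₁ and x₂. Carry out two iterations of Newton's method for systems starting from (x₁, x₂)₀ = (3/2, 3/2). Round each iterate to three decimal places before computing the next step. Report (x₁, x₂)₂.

(0.948, 0.602)

At (3/2, 3/2): F = (-13.500, 12.89147).
Jacobian J = [[-8·x₁·x₂ + 6·x₁ - x₂, -4·x₁^2 - x₁ - 4·x₂], [8·x₁·x₂ - 2·sin(x₁), 4·x₁^2 + 2·x₂]].
At the point, J = [[-10.500, -16.500], [16.00501, 12.000]] (det J = 138.08267).
Solving J·Δ = −F gives Δ = (-0.367, -0.584).
Then the next iterate is (x₁, x₂)₁ = (1.133, 0.916).
Round to (1.133, 0.916) and repeat: F = (-3.56831, 3.39038), J = [[-2.42062, -9.93176], [6.49125, 6.96676]].
Δ = (-0.185, -0.314), so (x₁, x₂)₂ = (0.948, 0.602).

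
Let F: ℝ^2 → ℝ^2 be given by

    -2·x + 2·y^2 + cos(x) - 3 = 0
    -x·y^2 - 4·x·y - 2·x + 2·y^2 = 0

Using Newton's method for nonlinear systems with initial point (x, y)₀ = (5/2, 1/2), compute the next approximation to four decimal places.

At (5/2, 1/2): F = (-8.301144, -10.1250).
Jacobian J = [[-sin(x) - 2, 4·y], [-y^2 - 4·y - 2, -2·x·y - 4·x + 4·y]].
At the point, J = [[-2.598472, 2.0000], [-4.2500, -10.5000]] (det J = 35.783958).
Solving J·Δ = −F gives Δ = (-3.0017, 0.2507).
Then the next iterate is (x, y)₁ = (-0.5017, 0.7507).

(-0.5017, 0.7507)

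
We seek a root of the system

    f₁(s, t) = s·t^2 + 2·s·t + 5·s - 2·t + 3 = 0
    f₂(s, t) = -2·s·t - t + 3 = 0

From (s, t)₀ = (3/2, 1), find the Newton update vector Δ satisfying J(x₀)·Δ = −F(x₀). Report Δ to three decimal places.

(-2.000, 0.750)

At (3/2, 1): F = (13.000, -1.000).
Jacobian J = [[t^2 + 2·t + 5, 2·s·t + 2·s - 2], [-2·t, -2·s - 1]].
At the point, J = [[8.000, 4.000], [-2.000, -4.000]] (det J = -24.000).
Solving J·Δ = −F gives Δ = (-2.000, 0.750).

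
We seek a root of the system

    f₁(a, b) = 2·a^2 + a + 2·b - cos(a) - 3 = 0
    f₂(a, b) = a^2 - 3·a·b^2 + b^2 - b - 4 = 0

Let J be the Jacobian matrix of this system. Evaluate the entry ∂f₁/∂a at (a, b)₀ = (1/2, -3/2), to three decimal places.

3.479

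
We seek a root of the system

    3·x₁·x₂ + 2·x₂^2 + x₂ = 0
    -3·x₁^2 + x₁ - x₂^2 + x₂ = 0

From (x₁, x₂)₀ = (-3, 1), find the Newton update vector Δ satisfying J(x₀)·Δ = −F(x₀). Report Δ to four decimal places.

(1.5616, -0.3288)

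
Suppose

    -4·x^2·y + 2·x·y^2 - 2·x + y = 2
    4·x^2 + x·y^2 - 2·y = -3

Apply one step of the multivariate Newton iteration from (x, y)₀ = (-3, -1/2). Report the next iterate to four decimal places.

At (-3, -1/2): F = (20.0000, 39.2500).
Jacobian J = [[-8·x·y + 2·y^2 - 2, -4·x^2 + 4·x·y + 1], [8·x + y^2, 2·x·y - 2]].
At the point, J = [[-13.5000, -29.0000], [-23.7500, 1.0000]] (det J = -702.2500).
Solving J·Δ = −F gives Δ = (1.6493, -0.0781).
Then the next iterate is (x, y)₁ = (-1.3507, -0.5781).

(-1.3507, -0.5781)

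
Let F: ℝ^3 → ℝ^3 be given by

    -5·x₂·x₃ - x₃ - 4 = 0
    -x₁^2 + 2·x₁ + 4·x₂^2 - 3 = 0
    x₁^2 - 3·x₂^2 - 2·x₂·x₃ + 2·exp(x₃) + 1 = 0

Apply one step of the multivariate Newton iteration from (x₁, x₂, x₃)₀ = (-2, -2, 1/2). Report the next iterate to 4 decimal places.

At (-2, -2, 1/2): F = (0.5000, 5.0000, -1.702557).
Jacobian J = [[0, -5·x₃, -5·x₂ - 1], [-2·x₁ + 2, 8·x₂, 0], [2·x₁, -6·x₂ - 2·x₃, -2·x₂ + 2·exp(x₃)]].
At the point, J = [[0.0000, -2.5000, 9.0000], [6.0000, -16.0000, 0.0000], [-4.0000, 11.0000, 7.297443]] (det J = 127.461638).
Solving J·Δ = −F gives Δ = (-2.2177, -0.5191, -0.1998).
Then the next iterate is (x₁, x₂, x₃)₁ = (-4.2177, -2.5191, 0.3002).

(-4.2177, -2.5191, 0.3002)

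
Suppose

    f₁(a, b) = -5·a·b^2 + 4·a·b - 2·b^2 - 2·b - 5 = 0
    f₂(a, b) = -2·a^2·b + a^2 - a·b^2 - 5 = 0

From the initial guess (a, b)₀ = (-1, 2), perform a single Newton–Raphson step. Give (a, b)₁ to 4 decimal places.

At (-1, 2): F = (-5.0000, -4.0000).
Jacobian J = [[-5·b^2 + 4·b, -10·a·b + 4·a - 4·b - 2], [-4·a·b + 2·a - b^2, -2·a^2 - 2·a·b]].
At the point, J = [[-12.0000, 6.0000], [2.0000, 2.0000]] (det J = -36.0000).
Solving J·Δ = −F gives Δ = (0.3889, 1.6111).
Then the next iterate is (a, b)₁ = (-0.6111, 3.6111).

(-0.6111, 3.6111)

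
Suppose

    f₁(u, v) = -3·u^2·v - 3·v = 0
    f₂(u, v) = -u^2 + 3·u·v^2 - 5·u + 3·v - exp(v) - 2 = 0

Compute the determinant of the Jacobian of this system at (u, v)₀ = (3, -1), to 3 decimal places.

J = [[-6·u·v, -3·u^2 - 3], [-2·u + 3·v^2 - 5, 6·u·v - exp(v) + 3]].
At the point, J = [[18.000, -30.000], [-8.000, -15.36788]].
det J = -516.622.

-516.622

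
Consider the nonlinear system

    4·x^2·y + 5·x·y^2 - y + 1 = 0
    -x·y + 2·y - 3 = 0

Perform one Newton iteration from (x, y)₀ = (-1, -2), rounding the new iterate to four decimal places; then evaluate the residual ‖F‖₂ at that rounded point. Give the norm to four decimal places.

9.5709

At (-1, -2): F = (-25.0000, -9.0000).
Jacobian J = [[8·x·y + 5·y^2, 4·x^2 + 10·x·y - 1], [-y, -x + 2]].
At the point, J = [[36.0000, 23.0000], [2.0000, 3.0000]] (det J = 62.0000).
Solving J·Δ = −F gives Δ = (-2.1290, 4.4194).
Then the next iterate is (x, y)₁ = (-3.1290, 2.4194).
Re-evaluating at (-3.1290, 2.4194): F = (1.752557, 9.409103), so ‖F‖₂ = 9.5709.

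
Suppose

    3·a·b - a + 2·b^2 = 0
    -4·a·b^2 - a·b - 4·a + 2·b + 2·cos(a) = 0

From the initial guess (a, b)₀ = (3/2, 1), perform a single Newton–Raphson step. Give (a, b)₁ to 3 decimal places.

(0.946, 0.542)

At (3/2, 1): F = (5.000, -11.35853).
Jacobian J = [[3·b - 1, 3·a + 4·b], [-4·b^2 - b - 2·sin(a) - 4, -8·a·b - a + 2]].
At the point, J = [[2.000, 8.500], [-10.99499, -11.500]] (det J = 70.45741).
Solving J·Δ = −F gives Δ = (-0.554, -0.458).
Then the next iterate is (a, b)₁ = (0.946, 0.542).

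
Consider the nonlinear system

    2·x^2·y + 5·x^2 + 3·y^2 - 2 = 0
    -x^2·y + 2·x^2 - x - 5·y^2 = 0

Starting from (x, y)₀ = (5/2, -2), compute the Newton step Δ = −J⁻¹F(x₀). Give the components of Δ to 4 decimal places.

At (5/2, -2): F = (16.2500, 2.5000).
Jacobian J = [[4·x·y + 10·x, 2·x^2 + 6·y], [-2·x·y + 4·x - 1, -x^2 - 10·y]].
At the point, J = [[5.0000, 0.5000], [19.0000, 13.7500]] (det J = 59.2500).
Solving J·Δ = −F gives Δ = (-3.7500, 5.0000).

(-3.7500, 5.0000)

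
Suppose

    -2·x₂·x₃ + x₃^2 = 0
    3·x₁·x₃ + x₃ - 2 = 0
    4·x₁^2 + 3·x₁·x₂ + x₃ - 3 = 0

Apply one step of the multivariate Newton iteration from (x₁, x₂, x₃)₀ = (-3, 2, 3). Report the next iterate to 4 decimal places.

At (-3, 2, 3): F = (-3.0000, -26.0000, 18.0000).
Jacobian J = [[0, -2·x₃, -2·x₂ + 2·x₃], [3·x₃, 0, 3·x₁ + 1], [8·x₁ + 3·x₂, 3·x₁, 1]].
At the point, J = [[0.0000, -6.0000, 2.0000], [9.0000, 0.0000, -8.0000], [-18.0000, -9.0000, 1.0000]] (det J = -972.0000).
Solving J·Δ = −F gives Δ = (1.4321, -1.0463, -1.6389).
Then the next iterate is (x₁, x₂, x₃)₁ = (-1.5679, 0.9537, 1.3611).

(-1.5679, 0.9537, 1.3611)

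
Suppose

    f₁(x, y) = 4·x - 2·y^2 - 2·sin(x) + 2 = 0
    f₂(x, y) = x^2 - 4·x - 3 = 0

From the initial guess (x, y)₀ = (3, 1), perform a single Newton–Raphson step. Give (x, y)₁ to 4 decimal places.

(6.0000, 8.4144)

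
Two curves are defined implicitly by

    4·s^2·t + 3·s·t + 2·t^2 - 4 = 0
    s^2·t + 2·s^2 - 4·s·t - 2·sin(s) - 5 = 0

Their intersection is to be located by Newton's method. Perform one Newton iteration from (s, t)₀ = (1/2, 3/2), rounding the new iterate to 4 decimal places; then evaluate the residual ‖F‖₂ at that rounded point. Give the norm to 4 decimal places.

222.1711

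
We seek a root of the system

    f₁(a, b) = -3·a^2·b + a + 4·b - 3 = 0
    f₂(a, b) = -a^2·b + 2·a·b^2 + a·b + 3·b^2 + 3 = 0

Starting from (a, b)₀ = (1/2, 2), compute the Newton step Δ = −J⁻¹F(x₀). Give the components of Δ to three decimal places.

At (1/2, 2): F = (4.000, 19.500).
Jacobian J = [[-6·a·b + 1, -3·a^2 + 4], [-2·a·b + 2·b^2 + b, -a^2 + 4·a·b + a + 6·b]].
At the point, J = [[-5.000, 3.250], [8.000, 16.250]] (det J = -107.250).
Solving J·Δ = −F gives Δ = (0.015, -1.207).

(0.015, -1.207)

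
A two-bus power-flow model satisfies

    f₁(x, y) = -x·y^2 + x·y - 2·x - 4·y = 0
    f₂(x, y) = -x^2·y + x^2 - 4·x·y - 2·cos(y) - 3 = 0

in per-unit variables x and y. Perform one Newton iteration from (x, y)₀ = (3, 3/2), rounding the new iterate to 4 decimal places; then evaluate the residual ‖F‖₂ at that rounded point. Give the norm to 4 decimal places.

9.8580

At (3, 3/2): F = (-14.2500, -25.641474).
Jacobian J = [[-y^2 + y - 2, -2·x·y + x - 4], [-2·x·y + 2·x - 4·y, -x^2 - 4·x + 2·sin(y)]].
At the point, J = [[-2.7500, -10.0000], [-9.0000, -19.005010]] (det J = -37.736222).
Solving J·Δ = −F gives Δ = (0.3818, -1.5300).
Then the next iterate is (x, y)₁ = (3.3818, -0.0300).
Re-evaluating at (3.3818, -0.0300): F = (-6.748098, 7.186384), so ‖F‖₂ = 9.8580.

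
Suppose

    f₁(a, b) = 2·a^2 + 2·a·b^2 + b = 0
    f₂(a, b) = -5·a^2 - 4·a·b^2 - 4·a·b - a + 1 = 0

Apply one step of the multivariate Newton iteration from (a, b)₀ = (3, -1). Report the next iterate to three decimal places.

(1.607, -0.682)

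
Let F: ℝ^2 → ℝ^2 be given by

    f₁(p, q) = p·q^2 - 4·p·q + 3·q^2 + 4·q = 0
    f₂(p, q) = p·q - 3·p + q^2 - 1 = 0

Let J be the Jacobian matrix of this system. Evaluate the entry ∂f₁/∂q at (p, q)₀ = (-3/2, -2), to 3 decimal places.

∂f₁/∂q = 2·p·q - 4·p + 6·q + 4.
At (-3/2, -2) this is 4.000.

4.000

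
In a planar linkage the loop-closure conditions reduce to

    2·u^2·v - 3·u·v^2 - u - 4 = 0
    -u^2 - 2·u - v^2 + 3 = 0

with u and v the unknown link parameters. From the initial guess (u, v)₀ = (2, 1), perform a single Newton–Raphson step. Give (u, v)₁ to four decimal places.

(1.5000, -0.5000)

At (2, 1): F = (-4.0000, -6.0000).
Jacobian J = [[4·u·v - 3·v^2 - 1, 2·u^2 - 6·u·v], [-2·u - 2, -2·v]].
At the point, J = [[4.0000, -4.0000], [-6.0000, -2.0000]] (det J = -32.0000).
Solving J·Δ = −F gives Δ = (-0.5000, -1.5000).
Then the next iterate is (u, v)₁ = (1.5000, -0.5000).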